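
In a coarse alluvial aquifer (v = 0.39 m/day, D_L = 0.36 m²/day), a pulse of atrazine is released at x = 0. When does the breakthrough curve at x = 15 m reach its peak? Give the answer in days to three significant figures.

For the 1D instantaneous-source solution, setting ∂C/∂t = 0 at fixed x gives v²t² + 2Dt − x² = 0, so t = (√(D² + v²x²) − D)/v².
√(D² + v²x²) = √(0.36² + 0.39² × 15²) = 5.861; v² = 0.1521.
t = (5.861 − 0.36)/0.1521 = 36.2 days (vs. the pure-advection estimate x/v = 38.5 d).

36.2 days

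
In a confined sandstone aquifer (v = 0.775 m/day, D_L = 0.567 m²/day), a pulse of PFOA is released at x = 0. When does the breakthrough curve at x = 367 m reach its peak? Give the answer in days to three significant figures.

For the 1D instantaneous-source solution, setting ∂C/∂t = 0 at fixed x gives v²t² + 2Dt − x² = 0, so t = (√(D² + v²x²) − D)/v².
√(D² + v²x²) = √(0.567² + 0.775² × 367²) = 284.4; v² = 0.600625.
t = (284.4 − 0.567)/0.600625 = 473 days (vs. the pure-advection estimate x/v = 474 d).

473 days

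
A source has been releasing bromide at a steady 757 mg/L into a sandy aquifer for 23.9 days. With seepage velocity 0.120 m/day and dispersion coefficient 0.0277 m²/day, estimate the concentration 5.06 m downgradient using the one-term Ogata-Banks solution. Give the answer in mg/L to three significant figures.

For a continuous step input, C/C₀ ≈ ½·erfc((x−vt)/(2√(Dt))).
vt = 0.120 × 23.9 = 2.868 m and 2√(Dt) = 2√(0.0277 × 23.9) = 1.627 m.
Argument (x−vt)/(2√(Dt)) = (5.06 − 2.868)/1.627 = 1.347; ½·erfc(1.347) = 0.02839.
C = 757 × 0.02839 = 21.5 mg/L.

21.5 mg/L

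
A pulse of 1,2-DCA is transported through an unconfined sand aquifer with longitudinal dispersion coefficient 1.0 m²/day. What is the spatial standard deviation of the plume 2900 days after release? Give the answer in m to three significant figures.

Dispersive spreading gives a Gaussian with σ² = 2Dt; advection only shifts the center.
σ = √(2 × 1.0 × 2900) = 76.2 m.

76.2 m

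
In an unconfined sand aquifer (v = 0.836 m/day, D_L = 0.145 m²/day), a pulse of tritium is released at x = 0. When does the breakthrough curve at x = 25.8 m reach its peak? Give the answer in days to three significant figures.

30.7 days

For the 1D instantaneous-source solution, setting ∂C/∂t = 0 at fixed x gives v²t² + 2Dt − x² = 0, so t = (√(D² + v²x²) − D)/v².
√(D² + v²x²) = √(0.145² + 0.836² × 25.8²) = 21.57; v² = 0.698896.
t = (21.57 − 0.145)/0.698896 = 30.7 days (vs. the pure-advection estimate x/v = 30.9 d).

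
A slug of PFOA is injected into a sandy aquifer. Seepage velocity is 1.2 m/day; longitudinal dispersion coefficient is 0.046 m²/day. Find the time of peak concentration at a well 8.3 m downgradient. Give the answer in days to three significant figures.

6.88 days

For the 1D instantaneous-source solution, setting ∂C/∂t = 0 at fixed x gives v²t² + 2Dt − x² = 0, so t = (√(D² + v²x²) − D)/v².
√(D² + v²x²) = √(0.046² + 1.2² × 8.3²) = 9.960; v² = 1.44.
t = (9.960 − 0.046)/1.44 = 6.88 days (vs. the pure-advection estimate x/v = 6.92 d).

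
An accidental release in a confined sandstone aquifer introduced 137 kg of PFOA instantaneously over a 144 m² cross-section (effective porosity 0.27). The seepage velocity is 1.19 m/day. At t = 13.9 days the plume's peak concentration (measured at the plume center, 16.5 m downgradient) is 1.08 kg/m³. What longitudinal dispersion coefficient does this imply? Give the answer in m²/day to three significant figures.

0.0609 m²/day

At the plume center C_max = M/(n_e·A·√(4πDt)), so D = M²/(4πt·(n_e·A·C_max)²).
n_e·A·C_max = 0.27 × 144 × 1.08 = 41.99 kg/m.
D = 137²/(4π × 13.9 × 41.99²) = 0.0609 m²/day.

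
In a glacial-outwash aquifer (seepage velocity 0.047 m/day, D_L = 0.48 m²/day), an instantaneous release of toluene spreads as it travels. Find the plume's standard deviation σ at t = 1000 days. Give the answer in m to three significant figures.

31.0 m

Dispersive spreading gives a Gaussian with σ² = 2Dt; advection only shifts the center.
σ = √(2 × 0.48 × 1000) = 31.0 m.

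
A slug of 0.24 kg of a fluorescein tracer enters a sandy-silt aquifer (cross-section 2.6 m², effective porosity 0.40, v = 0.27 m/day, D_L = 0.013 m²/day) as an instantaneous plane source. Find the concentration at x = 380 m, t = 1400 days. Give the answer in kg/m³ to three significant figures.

0.0144 kg/m³

For an instantaneous plane source, C(x,t) = M/(n_e·A·√(4πDt)) · exp(−(x−vt)²/(4Dt)), with n_e·A the pore (flow) area.
Plume center vt = 0.27 × 1400 = 378 m, so the well at 380 m is 2 m downgradient of the peak.
√(4πDt) = 15.12 m, giving peak height M/(n_e·A·√(4πDt)) = 0.24/(0.40 × 2.6 × 15.12) = 0.01526 kg/m³.
(x−vt)²/(4Dt) = (2)²/(4 × 0.013 × 1400) = 0.05495; exp(−0.05495) = 0.9465.
C = 0.01526 × 0.9465 = 0.0144 kg/m³.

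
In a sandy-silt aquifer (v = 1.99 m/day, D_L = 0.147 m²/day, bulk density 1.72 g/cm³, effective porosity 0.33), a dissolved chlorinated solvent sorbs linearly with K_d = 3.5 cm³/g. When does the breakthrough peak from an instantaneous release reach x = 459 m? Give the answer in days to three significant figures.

4440 days

Retardation factor R = 1 + ρ_b·K_d/n = 1 + 1.72 × 3.5/0.33 = 19.24.
Sorption retards both mechanisms: v_R = v/R = 0.1034 m/day, D_R = D/R = 0.007640 m²/day.
Peak time from v_R²t² + 2D_R t − x² = 0: t = (√(D_R² + v_R²x²) − D_R)/v_R².
√(D_R² + v_R²x²) = √(0.007640² + 0.1034² × 459²) = 47.46; v_R² = 0.01069.
t = (47.46 − 0.007640)/0.01069 = 4440 days.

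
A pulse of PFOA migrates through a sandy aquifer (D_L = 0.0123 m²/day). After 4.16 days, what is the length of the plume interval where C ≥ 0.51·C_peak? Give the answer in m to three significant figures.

The plume is Gaussian with σ = √(2Dt) = √(2 × 0.0123 × 4.16) = 0.3199 m.
C/C_peak = exp(−Δx²/(2σ²)) = 0.51 ⇒ Δx = σ·√(−2 ln 0.51) = 0.3199 × 1.160 = 0.3711 m.
Width = 2Δx = 0.742 m.

0.742 m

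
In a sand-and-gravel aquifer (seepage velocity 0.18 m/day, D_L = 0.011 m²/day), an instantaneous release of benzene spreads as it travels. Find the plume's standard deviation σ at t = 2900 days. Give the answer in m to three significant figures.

7.99 m

Dispersive spreading gives a Gaussian with σ² = 2Dt; advection only shifts the center.
σ = √(2 × 0.011 × 2900) = 7.99 m.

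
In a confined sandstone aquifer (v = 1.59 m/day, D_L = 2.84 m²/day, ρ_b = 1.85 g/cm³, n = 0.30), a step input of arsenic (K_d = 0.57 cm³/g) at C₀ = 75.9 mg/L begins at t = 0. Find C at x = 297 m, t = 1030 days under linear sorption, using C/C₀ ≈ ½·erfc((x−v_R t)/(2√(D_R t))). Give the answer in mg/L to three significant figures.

Retardation factor R = 1 + ρ_b·K_d/n = 1 + 1.85 × 0.57/0.30 = 4.515.
Sorption retards both mechanisms: v_R = v/R = 0.3522 m/day, D_R = D/R = 0.6290 m²/day.
v_R·t = 0.3522 × 1030 = 362.766 m; 2√(D_R t) = 50.91 m; argument = (297 − 362.766)/50.91 = -1.292.
C = C₀ × ½·erfc(-1.292) = 75.9 × 0.9662 = 73.3 mg/L.

73.3 mg/L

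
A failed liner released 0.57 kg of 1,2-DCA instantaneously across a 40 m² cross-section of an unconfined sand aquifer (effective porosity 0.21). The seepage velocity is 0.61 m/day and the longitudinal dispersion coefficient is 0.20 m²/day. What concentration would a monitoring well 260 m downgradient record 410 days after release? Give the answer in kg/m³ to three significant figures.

For an instantaneous plane source, C(x,t) = M/(n_e·A·√(4πDt)) · exp(−(x−vt)²/(4Dt)), with n_e·A the pore (flow) area.
Plume center vt = 0.61 × 410 = 250.1 m, so the well at 260 m is 9.9 m downgradient of the peak.
√(4πDt) = 32.10 m, giving peak height M/(n_e·A·√(4πDt)) = 0.57/(0.21 × 40 × 32.10) = 0.002114 kg/m³.
(x−vt)²/(4Dt) = (9.9)²/(4 × 0.20 × 410) = 0.2988; exp(−0.2988) = 0.7417.
C = 0.002114 × 0.7417 = 0.00157 kg/m³.

0.00157 kg/m³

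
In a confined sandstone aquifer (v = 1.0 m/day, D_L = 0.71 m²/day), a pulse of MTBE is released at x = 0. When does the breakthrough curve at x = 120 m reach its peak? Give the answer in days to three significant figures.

119 days

For the 1D instantaneous-source solution, setting ∂C/∂t = 0 at fixed x gives v²t² + 2Dt − x² = 0, so t = (√(D² + v²x²) − D)/v².
√(D² + v²x²) = √(0.71² + 1.0² × 120²) = 120.0; v² = 1.
t = (120.0 − 0.71)/1 = 119 days (vs. the pure-advection estimate x/v = 120 d).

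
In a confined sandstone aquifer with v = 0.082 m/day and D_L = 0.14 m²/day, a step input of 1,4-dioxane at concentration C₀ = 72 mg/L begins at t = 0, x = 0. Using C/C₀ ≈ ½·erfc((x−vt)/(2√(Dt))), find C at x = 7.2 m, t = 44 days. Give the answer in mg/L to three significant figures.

11.0 mg/L

For a continuous step input, C/C₀ ≈ ½·erfc((x−vt)/(2√(Dt))).
vt = 0.082 × 44 = 3.608 m and 2√(Dt) = 2√(0.14 × 44) = 4.964 m.
Argument (x−vt)/(2√(Dt)) = (7.2 − 3.608)/4.964 = 0.7236; ½·erfc(0.7236) = 0.1531.
C = 72 × 0.1531 = 11.0 mg/L.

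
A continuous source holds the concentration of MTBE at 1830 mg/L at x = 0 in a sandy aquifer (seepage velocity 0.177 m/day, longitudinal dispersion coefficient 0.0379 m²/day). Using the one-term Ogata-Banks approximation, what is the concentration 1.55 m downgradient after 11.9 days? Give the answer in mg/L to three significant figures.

For a continuous step input, C/C₀ ≈ ½·erfc((x−vt)/(2√(Dt))).
vt = 0.177 × 11.9 = 2.1063 m and 2√(Dt) = 2√(0.0379 × 11.9) = 1.343 m.
Argument (x−vt)/(2√(Dt)) = (1.55 − 2.1063)/1.343 = -0.4142; ½·erfc(-0.4142) = 0.7210.
C = 1830 × 0.7210 = 1320 mg/L.

1320 mg/L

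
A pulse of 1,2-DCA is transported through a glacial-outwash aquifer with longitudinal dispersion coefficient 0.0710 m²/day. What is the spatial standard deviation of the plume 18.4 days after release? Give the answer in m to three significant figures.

1.62 m

Dispersive spreading gives a Gaussian with σ² = 2Dt; advection only shifts the center.
σ = √(2 × 0.0710 × 18.4) = 1.62 m.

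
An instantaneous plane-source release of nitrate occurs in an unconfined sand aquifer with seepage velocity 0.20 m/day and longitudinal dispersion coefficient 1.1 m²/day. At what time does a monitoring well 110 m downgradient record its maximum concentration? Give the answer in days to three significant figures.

For the 1D instantaneous-source solution, setting ∂C/∂t = 0 at fixed x gives v²t² + 2Dt − x² = 0, so t = (√(D² + v²x²) − D)/v².
√(D² + v²x²) = √(1.1² + 0.20² × 110²) = 22.03; v² = 0.04.
t = (22.03 − 1.1)/0.04 = 523 days (vs. the pure-advection estimate x/v = 550 d).

523 days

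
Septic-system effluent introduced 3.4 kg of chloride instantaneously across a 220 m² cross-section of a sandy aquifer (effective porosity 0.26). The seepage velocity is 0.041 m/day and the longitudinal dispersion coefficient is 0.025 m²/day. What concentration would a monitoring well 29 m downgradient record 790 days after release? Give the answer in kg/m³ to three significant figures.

0.00326 kg/m³

For an instantaneous plane source, C(x,t) = M/(n_e·A·√(4πDt)) · exp(−(x−vt)²/(4Dt)), with n_e·A the pore (flow) area.
Plume center vt = 0.041 × 790 = 32.39 m, so the well at 29 m is 3.39 m upgradient of the peak.
√(4πDt) = 15.75 m, giving peak height M/(n_e·A·√(4πDt)) = 3.4/(0.26 × 220 × 15.75) = 0.003774 kg/m³.
(x−vt)²/(4Dt) = (-3.39)²/(4 × 0.025 × 790) = 0.1455; exp(−0.1455) = 0.8646.
C = 0.003774 × 0.8646 = 0.00326 kg/m³.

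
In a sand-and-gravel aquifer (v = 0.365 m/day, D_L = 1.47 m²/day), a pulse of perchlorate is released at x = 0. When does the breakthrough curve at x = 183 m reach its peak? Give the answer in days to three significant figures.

For the 1D instantaneous-source solution, setting ∂C/∂t = 0 at fixed x gives v²t² + 2Dt − x² = 0, so t = (√(D² + v²x²) − D)/v².
√(D² + v²x²) = √(1.47² + 0.365² × 183²) = 66.81; v² = 0.133225.
t = (66.81 − 1.47)/0.133225 = 490 days (vs. the pure-advection estimate x/v = 501 d).

490 days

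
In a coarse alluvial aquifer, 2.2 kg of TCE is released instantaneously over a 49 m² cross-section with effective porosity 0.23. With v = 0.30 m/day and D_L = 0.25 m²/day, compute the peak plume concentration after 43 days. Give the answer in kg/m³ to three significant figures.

The peak of an instantaneous 1D plume sits at x = vt; there the Gaussian factor is 1 and C_max = M/(n_e·A·√(4πDt)), where n_e·A is the pore area the mass is dissolved in.
√(4πDt) = √(4π × 0.25 × 43) = 11.62 m, so C_max = 2.2/(0.23 × 49 × 11.62) = 0.0168 kg/m³.

0.0168 kg/m³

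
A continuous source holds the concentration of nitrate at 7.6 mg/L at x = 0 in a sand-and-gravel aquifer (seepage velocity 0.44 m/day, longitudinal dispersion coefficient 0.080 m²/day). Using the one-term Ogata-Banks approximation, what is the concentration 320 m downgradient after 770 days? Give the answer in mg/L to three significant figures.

For a continuous step input, C/C₀ ≈ ½·erfc((x−vt)/(2√(Dt))).
vt = 0.44 × 770 = 338.8 m and 2√(Dt) = 2√(0.080 × 770) = 15.70 m.
Argument (x−vt)/(2√(Dt)) = (320 − 338.8)/15.70 = -1.197; ½·erfc(-1.197) = 0.9548.
C = 7.6 × 0.9548 = 7.26 mg/L.

7.26 mg/L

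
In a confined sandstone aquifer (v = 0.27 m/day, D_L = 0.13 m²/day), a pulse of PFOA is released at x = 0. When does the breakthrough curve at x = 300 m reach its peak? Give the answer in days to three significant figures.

1110 days

For the 1D instantaneous-source solution, setting ∂C/∂t = 0 at fixed x gives v²t² + 2Dt − x² = 0, so t = (√(D² + v²x²) − D)/v².
√(D² + v²x²) = √(0.13² + 0.27² × 300²) = 81.00; v² = 0.0729.
t = (81.00 − 0.13)/0.0729 = 1110 days (vs. the pure-advection estimate x/v = 1110 d).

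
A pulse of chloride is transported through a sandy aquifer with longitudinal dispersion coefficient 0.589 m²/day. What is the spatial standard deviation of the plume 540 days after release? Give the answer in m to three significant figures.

25.2 m

Dispersive spreading gives a Gaussian with σ² = 2Dt; advection only shifts the center.
σ = √(2 × 0.589 × 540) = 25.2 m.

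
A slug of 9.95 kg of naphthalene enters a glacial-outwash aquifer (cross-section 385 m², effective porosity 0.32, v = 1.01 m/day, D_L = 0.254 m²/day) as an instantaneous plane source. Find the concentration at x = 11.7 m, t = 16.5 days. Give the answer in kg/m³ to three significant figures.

For an instantaneous plane source, C(x,t) = M/(n_e·A·√(4πDt)) · exp(−(x−vt)²/(4Dt)), with n_e·A the pore (flow) area.
Plume center vt = 1.01 × 16.5 = 16.665 m, so the well at 11.7 m is 4.965 m upgradient of the peak.
√(4πDt) = 7.257 m, giving peak height M/(n_e·A·√(4πDt)) = 9.95/(0.32 × 385 × 7.257) = 0.01113 kg/m³.
(x−vt)²/(4Dt) = (-4.965)²/(4 × 0.254 × 16.5) = 1.470; exp(−1.470) = 0.2299.
C = 0.01113 × 0.2299 = 0.00256 kg/m³.

0.00256 kg/m³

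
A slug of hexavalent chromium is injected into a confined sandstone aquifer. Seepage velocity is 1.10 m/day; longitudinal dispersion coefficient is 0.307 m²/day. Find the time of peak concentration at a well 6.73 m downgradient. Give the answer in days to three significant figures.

5.87 days

For the 1D instantaneous-source solution, setting ∂C/∂t = 0 at fixed x gives v²t² + 2Dt − x² = 0, so t = (√(D² + v²x²) − D)/v².
√(D² + v²x²) = √(0.307² + 1.10² × 6.73²) = 7.409; v² = 1.21.
t = (7.409 − 0.307)/1.21 = 5.87 days (vs. the pure-advection estimate x/v = 6.12 d).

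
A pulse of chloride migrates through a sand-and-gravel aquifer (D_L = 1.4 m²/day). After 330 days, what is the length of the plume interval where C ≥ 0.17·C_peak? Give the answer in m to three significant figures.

The plume is Gaussian with σ = √(2Dt) = √(2 × 1.4 × 330) = 30.40 m.
C/C_peak = exp(−Δx²/(2σ²)) = 0.17 ⇒ Δx = σ·√(−2 ln 0.17) = 30.40 × 1.883 = 57.24 m.
Width = 2Δx = 114 m.

114 m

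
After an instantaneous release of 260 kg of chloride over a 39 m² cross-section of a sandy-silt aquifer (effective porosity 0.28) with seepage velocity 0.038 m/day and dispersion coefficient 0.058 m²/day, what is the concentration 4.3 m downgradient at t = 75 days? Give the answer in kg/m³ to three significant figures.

2.85 kg/m³

For an instantaneous plane source, C(x,t) = M/(n_e·A·√(4πDt)) · exp(−(x−vt)²/(4Dt)), with n_e·A the pore (flow) area.
Plume center vt = 0.038 × 75 = 2.85 m, so the well at 4.3 m is 1.45 m downgradient of the peak.
√(4πDt) = 7.393 m, giving peak height M/(n_e·A·√(4πDt)) = 260/(0.28 × 39 × 7.393) = 3.221 kg/m³.
(x−vt)²/(4Dt) = (1.45)²/(4 × 0.058 × 75) = 0.1208; exp(−0.1208) = 0.8862.
C = 3.221 × 0.8862 = 2.85 kg/m³.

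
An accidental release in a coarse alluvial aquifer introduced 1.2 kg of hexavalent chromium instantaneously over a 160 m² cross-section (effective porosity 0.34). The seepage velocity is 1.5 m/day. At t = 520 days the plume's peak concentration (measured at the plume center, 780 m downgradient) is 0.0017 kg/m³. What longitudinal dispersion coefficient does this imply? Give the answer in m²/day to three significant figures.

At the plume center C_max = M/(n_e·A·√(4πDt)), so D = M²/(4πt·(n_e·A·C_max)²).
n_e·A·C_max = 0.34 × 160 × 0.0017 = 0.09248 kg/m.
D = 1.2²/(4π × 520 × 0.09248²) = 0.0258 m²/day.

0.0258 m²/day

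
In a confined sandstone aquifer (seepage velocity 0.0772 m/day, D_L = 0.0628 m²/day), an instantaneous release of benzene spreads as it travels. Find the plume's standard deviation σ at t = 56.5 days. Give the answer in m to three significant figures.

Dispersive spreading gives a Gaussian with σ² = 2Dt; advection only shifts the center.
σ = √(2 × 0.0628 × 56.5) = 2.66 m.

2.66 m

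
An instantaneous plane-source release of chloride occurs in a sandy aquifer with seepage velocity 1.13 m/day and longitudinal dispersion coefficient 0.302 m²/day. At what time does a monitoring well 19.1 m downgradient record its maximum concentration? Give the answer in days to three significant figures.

For the 1D instantaneous-source solution, setting ∂C/∂t = 0 at fixed x gives v²t² + 2Dt − x² = 0, so t = (√(D² + v²x²) − D)/v².
√(D² + v²x²) = √(0.302² + 1.13² × 19.1²) = 21.59; v² = 1.2769.
t = (21.59 − 0.302)/1.2769 = 16.7 days (vs. the pure-advection estimate x/v = 16.9 d).

16.7 days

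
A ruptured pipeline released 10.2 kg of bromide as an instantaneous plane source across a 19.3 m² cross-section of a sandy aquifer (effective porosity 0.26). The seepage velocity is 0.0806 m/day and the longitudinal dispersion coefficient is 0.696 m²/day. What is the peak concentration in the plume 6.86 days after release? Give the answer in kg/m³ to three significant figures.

The peak of an instantaneous 1D plume sits at x = vt; there the Gaussian factor is 1 and C_max = M/(n_e·A·√(4πDt)), where n_e·A is the pore area the mass is dissolved in.
√(4πDt) = √(4π × 0.696 × 6.86) = 7.746 m, so C_max = 10.2/(0.26 × 19.3 × 7.746) = 0.262 kg/m³.

0.262 kg/m³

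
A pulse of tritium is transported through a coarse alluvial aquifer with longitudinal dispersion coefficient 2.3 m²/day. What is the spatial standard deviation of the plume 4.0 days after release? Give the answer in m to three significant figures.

Dispersive spreading gives a Gaussian with σ² = 2Dt; advection only shifts the center.
σ = √(2 × 2.3 × 4.0) = 4.29 m.

4.29 m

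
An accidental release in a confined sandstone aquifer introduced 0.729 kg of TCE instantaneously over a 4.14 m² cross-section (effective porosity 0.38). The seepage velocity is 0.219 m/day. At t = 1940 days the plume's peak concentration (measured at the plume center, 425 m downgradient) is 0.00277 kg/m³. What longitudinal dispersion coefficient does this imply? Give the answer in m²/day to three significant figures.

At the plume center C_max = M/(n_e·A·√(4πDt)), so D = M²/(4πt·(n_e·A·C_max)²).
n_e·A·C_max = 0.38 × 4.14 × 0.00277 = 0.004358 kg/m.
D = 0.729²/(4π × 1940 × 0.004358²) = 1.15 m²/day.

1.15 m²/day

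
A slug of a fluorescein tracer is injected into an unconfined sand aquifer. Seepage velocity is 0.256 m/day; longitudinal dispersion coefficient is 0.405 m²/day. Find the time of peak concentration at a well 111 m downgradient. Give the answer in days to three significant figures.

427 days

For the 1D instantaneous-source solution, setting ∂C/∂t = 0 at fixed x gives v²t² + 2Dt − x² = 0, so t = (√(D² + v²x²) − D)/v².
√(D² + v²x²) = √(0.405² + 0.256² × 111²) = 28.42; v² = 0.065536.
t = (28.42 − 0.405)/0.065536 = 427 days (vs. the pure-advection estimate x/v = 434 d).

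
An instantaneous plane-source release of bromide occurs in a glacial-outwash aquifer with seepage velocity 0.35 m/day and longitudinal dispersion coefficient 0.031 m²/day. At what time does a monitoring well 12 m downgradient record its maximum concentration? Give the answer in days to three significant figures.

For the 1D instantaneous-source solution, setting ∂C/∂t = 0 at fixed x gives v²t² + 2Dt − x² = 0, so t = (√(D² + v²x²) − D)/v².
√(D² + v²x²) = √(0.031² + 0.35² × 12²) = 4.200; v² = 0.1225.
t = (4.200 − 0.031)/0.1225 = 34.0 days (vs. the pure-advection estimate x/v = 34.3 d).

34.0 days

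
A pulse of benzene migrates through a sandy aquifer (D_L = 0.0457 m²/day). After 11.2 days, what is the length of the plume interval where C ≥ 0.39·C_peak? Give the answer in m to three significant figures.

The plume is Gaussian with σ = √(2Dt) = √(2 × 0.0457 × 11.2) = 1.012 m.
C/C_peak = exp(−Δx²/(2σ²)) = 0.39 ⇒ Δx = σ·√(−2 ln 0.39) = 1.012 × 1.372 = 1.388 m.
Width = 2Δx = 2.78 m.

2.78 m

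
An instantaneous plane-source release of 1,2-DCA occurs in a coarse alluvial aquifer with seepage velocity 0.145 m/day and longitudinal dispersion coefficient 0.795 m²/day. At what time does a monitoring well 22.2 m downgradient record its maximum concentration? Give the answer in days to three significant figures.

120 days

For the 1D instantaneous-source solution, setting ∂C/∂t = 0 at fixed x gives v²t² + 2Dt − x² = 0, so t = (√(D² + v²x²) − D)/v².
√(D² + v²x²) = √(0.795² + 0.145² × 22.2²) = 3.316; v² = 0.021025.
t = (3.316 − 0.795)/0.021025 = 120 days (vs. the pure-advection estimate x/v = 153 d).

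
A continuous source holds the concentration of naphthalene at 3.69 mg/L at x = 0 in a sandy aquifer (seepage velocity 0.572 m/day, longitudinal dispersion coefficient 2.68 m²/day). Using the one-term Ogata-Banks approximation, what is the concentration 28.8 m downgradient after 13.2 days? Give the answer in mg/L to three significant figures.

For a continuous step input, C/C₀ ≈ ½·erfc((x−vt)/(2√(Dt))).
vt = 0.572 × 13.2 = 7.5504 m and 2√(Dt) = 2√(2.68 × 13.2) = 11.90 m.
Argument (x−vt)/(2√(Dt)) = (28.8 − 7.5504)/11.90 = 1.786; ½·erfc(1.786) = 0.005772.
C = 3.69 × 0.005772 = 0.0213 mg/L.

0.0213 mg/L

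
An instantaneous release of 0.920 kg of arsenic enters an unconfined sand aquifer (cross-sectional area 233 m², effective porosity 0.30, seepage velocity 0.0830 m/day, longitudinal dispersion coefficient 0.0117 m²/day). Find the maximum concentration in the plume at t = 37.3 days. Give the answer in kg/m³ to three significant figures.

The peak of an instantaneous 1D plume sits at x = vt; there the Gaussian factor is 1 and C_max = M/(n_e·A·√(4πDt)), where n_e·A is the pore area the mass is dissolved in.
√(4πDt) = √(4π × 0.0117 × 37.3) = 2.342 m, so C_max = 0.920/(0.30 × 233 × 2.342) = 0.00562 kg/m³.

0.00562 kg/m³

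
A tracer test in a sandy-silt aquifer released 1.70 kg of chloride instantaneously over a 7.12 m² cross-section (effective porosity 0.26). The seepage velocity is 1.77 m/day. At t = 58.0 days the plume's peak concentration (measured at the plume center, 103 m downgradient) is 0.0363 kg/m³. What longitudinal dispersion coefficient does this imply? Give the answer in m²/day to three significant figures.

0.878 m²/day

At the plume center C_max = M/(n_e·A·√(4πDt)), so D = M²/(4πt·(n_e·A·C_max)²).
n_e·A·C_max = 0.26 × 7.12 × 0.0363 = 0.06720 kg/m.
D = 1.70²/(4π × 58.0 × 0.06720²) = 0.878 m²/day.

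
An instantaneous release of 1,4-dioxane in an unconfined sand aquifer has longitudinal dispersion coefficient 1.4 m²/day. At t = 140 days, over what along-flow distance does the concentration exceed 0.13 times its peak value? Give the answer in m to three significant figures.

80.0 m

The plume is Gaussian with σ = √(2Dt) = √(2 × 1.4 × 140) = 19.80 m.
C/C_peak = exp(−Δx²/(2σ²)) = 0.13 ⇒ Δx = σ·√(−2 ln 0.13) = 19.80 × 2.020 = 40.00 m.
Width = 2Δx = 80.0 m.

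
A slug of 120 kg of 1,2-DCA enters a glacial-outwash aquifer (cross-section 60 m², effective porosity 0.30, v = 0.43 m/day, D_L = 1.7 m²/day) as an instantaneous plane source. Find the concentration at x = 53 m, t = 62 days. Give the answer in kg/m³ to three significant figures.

0.0353 kg/m³

For an instantaneous plane source, C(x,t) = M/(n_e·A·√(4πDt)) · exp(−(x−vt)²/(4Dt)), with n_e·A the pore (flow) area.
Plume center vt = 0.43 × 62 = 26.66 m, so the well at 53 m is 26.34 m downgradient of the peak.
√(4πDt) = 36.39 m, giving peak height M/(n_e·A·√(4πDt)) = 120/(0.30 × 60 × 36.39) = 0.1832 kg/m³.
(x−vt)²/(4Dt) = (26.34)²/(4 × 1.7 × 62) = 1.646; exp(−1.646) = 0.1928.
C = 0.1832 × 0.1928 = 0.0353 kg/m³.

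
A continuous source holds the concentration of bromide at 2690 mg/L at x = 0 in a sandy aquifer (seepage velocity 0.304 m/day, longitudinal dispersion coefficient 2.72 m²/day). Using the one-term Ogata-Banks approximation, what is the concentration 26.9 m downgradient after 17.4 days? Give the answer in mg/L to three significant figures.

35.4 mg/L

For a continuous step input, C/C₀ ≈ ½·erfc((x−vt)/(2√(Dt))).
vt = 0.304 × 17.4 = 5.2896 m and 2√(Dt) = 2√(2.72 × 17.4) = 13.76 m.
Argument (x−vt)/(2√(Dt)) = (26.9 − 5.2896)/13.76 = 1.571; ½·erfc(1.571) = 0.01315.
C = 2690 × 0.01315 = 35.4 mg/L.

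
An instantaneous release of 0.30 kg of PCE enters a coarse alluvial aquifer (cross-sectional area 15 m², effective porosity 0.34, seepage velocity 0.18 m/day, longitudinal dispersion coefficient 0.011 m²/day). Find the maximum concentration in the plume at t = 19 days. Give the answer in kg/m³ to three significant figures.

The peak of an instantaneous 1D plume sits at x = vt; there the Gaussian factor is 1 and C_max = M/(n_e·A·√(4πDt)), where n_e·A is the pore area the mass is dissolved in.
√(4πDt) = √(4π × 0.011 × 19) = 1.621 m, so C_max = 0.30/(0.34 × 15 × 1.621) = 0.0363 kg/m³.

0.0363 kg/m³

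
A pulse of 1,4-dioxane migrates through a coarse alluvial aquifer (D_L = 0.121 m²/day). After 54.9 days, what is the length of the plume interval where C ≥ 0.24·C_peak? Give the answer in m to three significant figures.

12.3 m

The plume is Gaussian with σ = √(2Dt) = √(2 × 0.121 × 54.9) = 3.645 m.
C/C_peak = exp(−Δx²/(2σ²)) = 0.24 ⇒ Δx = σ·√(−2 ln 0.24) = 3.645 × 1.689 = 6.156 m.
Width = 2Δx = 12.3 m.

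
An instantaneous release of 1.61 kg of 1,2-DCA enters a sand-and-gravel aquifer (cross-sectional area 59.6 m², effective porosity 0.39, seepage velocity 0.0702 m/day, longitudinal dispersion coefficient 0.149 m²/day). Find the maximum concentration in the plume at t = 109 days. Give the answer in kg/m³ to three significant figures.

The peak of an instantaneous 1D plume sits at x = vt; there the Gaussian factor is 1 and C_max = M/(n_e·A·√(4πDt)), where n_e·A is the pore area the mass is dissolved in.
√(4πDt) = √(4π × 0.149 × 109) = 14.29 m, so C_max = 1.61/(0.39 × 59.6 × 14.29) = 0.00485 kg/m³.

0.00485 kg/m³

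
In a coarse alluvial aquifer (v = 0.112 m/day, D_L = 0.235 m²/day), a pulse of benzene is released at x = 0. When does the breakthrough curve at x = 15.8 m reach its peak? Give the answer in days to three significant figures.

For the 1D instantaneous-source solution, setting ∂C/∂t = 0 at fixed x gives v²t² + 2Dt − x² = 0, so t = (√(D² + v²x²) − D)/v².
√(D² + v²x²) = √(0.235² + 0.112² × 15.8²) = 1.785; v² = 0.012544.
t = (1.785 − 0.235)/0.012544 = 124 days (vs. the pure-advection estimate x/v = 141 d).

124 days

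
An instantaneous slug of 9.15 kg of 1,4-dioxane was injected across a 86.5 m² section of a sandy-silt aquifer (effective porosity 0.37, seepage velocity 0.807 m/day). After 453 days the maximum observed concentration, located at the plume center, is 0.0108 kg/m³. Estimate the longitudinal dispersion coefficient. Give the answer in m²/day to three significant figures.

0.123 m²/day

At the plume center C_max = M/(n_e·A·√(4πDt)), so D = M²/(4πt·(n_e·A·C_max)²).
n_e·A·C_max = 0.37 × 86.5 × 0.0108 = 0.3457 kg/m.
D = 9.15²/(4π × 453 × 0.3457²) = 0.123 m²/day.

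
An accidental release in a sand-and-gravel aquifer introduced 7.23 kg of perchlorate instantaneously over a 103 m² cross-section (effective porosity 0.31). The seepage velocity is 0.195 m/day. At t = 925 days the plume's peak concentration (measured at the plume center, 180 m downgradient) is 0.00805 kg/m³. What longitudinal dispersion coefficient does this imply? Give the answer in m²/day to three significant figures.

At the plume center C_max = M/(n_e·A·√(4πDt)), so D = M²/(4πt·(n_e·A·C_max)²).
n_e·A·C_max = 0.31 × 103 × 0.00805 = 0.2570 kg/m.
D = 7.23²/(4π × 925 × 0.2570²) = 0.0681 m²/day.

0.0681 m²/day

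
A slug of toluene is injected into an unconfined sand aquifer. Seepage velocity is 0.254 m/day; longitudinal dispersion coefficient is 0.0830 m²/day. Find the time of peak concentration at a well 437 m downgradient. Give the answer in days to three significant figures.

For the 1D instantaneous-source solution, setting ∂C/∂t = 0 at fixed x gives v²t² + 2Dt − x² = 0, so t = (√(D² + v²x²) − D)/v².
√(D² + v²x²) = √(0.0830² + 0.254² × 437²) = 111.0; v² = 0.064516.
t = (111.0 − 0.0830)/0.064516 = 1720 days (vs. the pure-advection estimate x/v = 1720 d).

1720 days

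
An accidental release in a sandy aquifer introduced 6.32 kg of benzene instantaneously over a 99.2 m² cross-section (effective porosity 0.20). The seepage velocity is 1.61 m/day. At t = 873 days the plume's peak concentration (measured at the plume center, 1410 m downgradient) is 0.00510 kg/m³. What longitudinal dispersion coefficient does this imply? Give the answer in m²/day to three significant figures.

0.356 m²/day

At the plume center C_max = M/(n_e·A·√(4πDt)), so D = M²/(4πt·(n_e·A·C_max)²).
n_e·A·C_max = 0.20 × 99.2 × 0.00510 = 0.1012 kg/m.
D = 6.32²/(4π × 873 × 0.1012²) = 0.356 m²/day.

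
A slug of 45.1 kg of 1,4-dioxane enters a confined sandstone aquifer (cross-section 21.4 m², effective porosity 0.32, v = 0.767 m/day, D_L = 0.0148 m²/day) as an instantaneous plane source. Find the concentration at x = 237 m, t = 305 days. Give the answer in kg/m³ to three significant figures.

For an instantaneous plane source, C(x,t) = M/(n_e·A·√(4πDt)) · exp(−(x−vt)²/(4Dt)), with n_e·A the pore (flow) area.
Plume center vt = 0.767 × 305 = 233.935 m, so the well at 237 m is 3.065 m downgradient of the peak.
√(4πDt) = 7.532 m, giving peak height M/(n_e·A·√(4πDt)) = 45.1/(0.32 × 21.4 × 7.532) = 0.8744 kg/m³.
(x−vt)²/(4Dt) = (3.065)²/(4 × 0.0148 × 305) = 0.5203; exp(−0.5203) = 0.5943.
C = 0.8744 × 0.5943 = 0.520 kg/m³.

0.520 kg/m³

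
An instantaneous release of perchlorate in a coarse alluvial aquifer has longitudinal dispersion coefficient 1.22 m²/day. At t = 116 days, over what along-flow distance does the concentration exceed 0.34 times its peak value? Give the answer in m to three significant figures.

49.4 m

The plume is Gaussian with σ = √(2Dt) = √(2 × 1.22 × 116) = 16.82 m.
C/C_peak = exp(−Δx²/(2σ²)) = 0.34 ⇒ Δx = σ·√(−2 ln 0.34) = 16.82 × 1.469 = 24.71 m.
Width = 2Δx = 49.4 m.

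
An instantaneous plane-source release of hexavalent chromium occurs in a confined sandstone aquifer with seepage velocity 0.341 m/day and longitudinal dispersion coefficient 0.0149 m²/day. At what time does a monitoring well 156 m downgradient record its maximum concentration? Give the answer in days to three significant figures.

457 days

For the 1D instantaneous-source solution, setting ∂C/∂t = 0 at fixed x gives v²t² + 2Dt − x² = 0, so t = (√(D² + v²x²) − D)/v².
√(D² + v²x²) = √(0.0149² + 0.341² × 156²) = 53.20; v² = 0.116281.
t = (53.20 − 0.0149)/0.116281 = 457 days (vs. the pure-advection estimate x/v = 457 d).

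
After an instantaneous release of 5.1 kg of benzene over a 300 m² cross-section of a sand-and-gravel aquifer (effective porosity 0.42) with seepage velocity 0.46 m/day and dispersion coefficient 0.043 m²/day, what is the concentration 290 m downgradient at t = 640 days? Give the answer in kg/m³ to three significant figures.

0.00183 kg/m³

For an instantaneous plane source, C(x,t) = M/(n_e·A·√(4πDt)) · exp(−(x−vt)²/(4Dt)), with n_e·A the pore (flow) area.
Plume center vt = 0.46 × 640 = 294.4 m, so the well at 290 m is 4.4 m upgradient of the peak.
√(4πDt) = 18.60 m, giving peak height M/(n_e·A·√(4πDt)) = 5.1/(0.42 × 300 × 18.60) = 0.002176 kg/m³.
(x−vt)²/(4Dt) = (-4.4)²/(4 × 0.043 × 640) = 0.1759; exp(−0.1759) = 0.8387.
C = 0.002176 × 0.8387 = 0.00183 kg/m³.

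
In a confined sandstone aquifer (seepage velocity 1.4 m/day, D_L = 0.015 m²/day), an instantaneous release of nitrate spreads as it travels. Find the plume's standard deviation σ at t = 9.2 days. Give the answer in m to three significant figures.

0.525 m

Dispersive spreading gives a Gaussian with σ² = 2Dt; advection only shifts the center.
σ = √(2 × 0.015 × 9.2) = 0.525 m.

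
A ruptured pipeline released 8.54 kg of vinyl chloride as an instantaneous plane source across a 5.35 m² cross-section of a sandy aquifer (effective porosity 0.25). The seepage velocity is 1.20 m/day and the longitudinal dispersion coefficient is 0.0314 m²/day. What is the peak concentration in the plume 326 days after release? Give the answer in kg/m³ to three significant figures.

The peak of an instantaneous 1D plume sits at x = vt; there the Gaussian factor is 1 and C_max = M/(n_e·A·√(4πDt)), where n_e·A is the pore area the mass is dissolved in.
√(4πDt) = √(4π × 0.0314 × 326) = 11.34 m, so C_max = 8.54/(0.25 × 5.35 × 11.34) = 0.563 kg/m³.

0.563 kg/m³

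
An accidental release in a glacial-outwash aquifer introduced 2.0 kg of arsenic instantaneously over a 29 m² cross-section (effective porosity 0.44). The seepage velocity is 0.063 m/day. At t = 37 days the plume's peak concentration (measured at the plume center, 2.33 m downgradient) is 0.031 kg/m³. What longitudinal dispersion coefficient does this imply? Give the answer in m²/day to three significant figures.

At the plume center C_max = M/(n_e·A·√(4πDt)), so D = M²/(4πt·(n_e·A·C_max)²).
n_e·A·C_max = 0.44 × 29 × 0.031 = 0.3956 kg/m.
D = 2.0²/(4π × 37 × 0.3956²) = 0.0550 m²/day.

0.0550 m²/day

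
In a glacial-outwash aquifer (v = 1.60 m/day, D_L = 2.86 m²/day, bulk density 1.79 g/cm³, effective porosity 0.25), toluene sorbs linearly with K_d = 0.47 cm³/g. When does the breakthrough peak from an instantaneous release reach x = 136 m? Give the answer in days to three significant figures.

Retardation factor R = 1 + ρ_b·K_d/n = 1 + 1.79 × 0.47/0.25 = 4.365.
Sorption retards both mechanisms: v_R = v/R = 0.3666 m/day, D_R = D/R = 0.6552 m²/day.
Peak time from v_R²t² + 2D_R t − x² = 0: t = (√(D_R² + v_R²x²) − D_R)/v_R².
√(D_R² + v_R²x²) = √(0.6552² + 0.3666² × 136²) = 49.86; v_R² = 0.1344.
t = (49.86 − 0.6552)/0.1344 = 366 days.

366 days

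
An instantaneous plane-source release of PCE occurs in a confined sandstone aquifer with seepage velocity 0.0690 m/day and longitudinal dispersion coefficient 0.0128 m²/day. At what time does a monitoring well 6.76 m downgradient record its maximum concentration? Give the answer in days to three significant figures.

95.3 days

For the 1D instantaneous-source solution, setting ∂C/∂t = 0 at fixed x gives v²t² + 2Dt − x² = 0, so t = (√(D² + v²x²) − D)/v².
√(D² + v²x²) = √(0.0128² + 0.0690² × 6.76²) = 0.4666; v² = 0.004761.
t = (0.4666 − 0.0128)/0.004761 = 95.3 days (vs. the pure-advection estimate x/v = 98.0 d).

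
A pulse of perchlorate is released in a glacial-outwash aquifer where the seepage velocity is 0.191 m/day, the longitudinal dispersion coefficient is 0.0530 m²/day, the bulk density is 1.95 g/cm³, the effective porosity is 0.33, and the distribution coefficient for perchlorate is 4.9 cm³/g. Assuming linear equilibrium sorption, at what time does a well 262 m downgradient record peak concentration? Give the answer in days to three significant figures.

Retardation factor R = 1 + ρ_b·K_d/n = 1 + 1.95 × 4.9/0.33 = 29.95.
Sorption retards both mechanisms: v_R = v/R = 0.006377 m/day, D_R = D/R = 0.001770 m²/day.
Peak time from v_R²t² + 2D_R t − x² = 0: t = (√(D_R² + v_R²x²) − D_R)/v_R².
√(D_R² + v_R²x²) = √(0.001770² + 0.006377² × 262²) = 1.671; v_R² = 4.067e-05.
t = (1.671 − 0.001770)/4.067e-05 = 41000 days.

41000 days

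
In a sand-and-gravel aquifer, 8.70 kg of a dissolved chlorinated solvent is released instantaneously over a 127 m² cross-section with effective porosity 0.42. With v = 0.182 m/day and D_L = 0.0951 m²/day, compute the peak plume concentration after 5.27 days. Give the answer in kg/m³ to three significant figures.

0.0650 kg/m³

The peak of an instantaneous 1D plume sits at x = vt; there the Gaussian factor is 1 and C_max = M/(n_e·A·√(4πDt)), where n_e·A is the pore area the mass is dissolved in.
√(4πDt) = √(4π × 0.0951 × 5.27) = 2.510 m, so C_max = 8.70/(0.42 × 127 × 2.510) = 0.0650 kg/m³.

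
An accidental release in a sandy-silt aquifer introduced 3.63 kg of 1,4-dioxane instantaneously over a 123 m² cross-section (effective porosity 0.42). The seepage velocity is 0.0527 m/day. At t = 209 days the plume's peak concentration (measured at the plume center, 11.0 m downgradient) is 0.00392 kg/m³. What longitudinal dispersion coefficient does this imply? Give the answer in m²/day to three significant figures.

At the plume center C_max = M/(n_e·A·√(4πDt)), so D = M²/(4πt·(n_e·A·C_max)²).
n_e·A·C_max = 0.42 × 123 × 0.00392 = 0.2025 kg/m.
D = 3.63²/(4π × 209 × 0.2025²) = 0.122 m²/day.

0.122 m²/day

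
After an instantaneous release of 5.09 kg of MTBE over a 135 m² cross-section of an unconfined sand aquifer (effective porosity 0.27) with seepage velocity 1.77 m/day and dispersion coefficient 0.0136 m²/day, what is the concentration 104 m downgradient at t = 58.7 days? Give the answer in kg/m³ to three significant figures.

For an instantaneous plane source, C(x,t) = M/(n_e·A·√(4πDt)) · exp(−(x−vt)²/(4Dt)), with n_e·A the pore (flow) area.
Plume center vt = 1.77 × 58.7 = 103.899 m, so the well at 104 m is 0.101 m downgradient of the peak.
√(4πDt) = 3.167 m, giving peak height M/(n_e·A·√(4πDt)) = 5.09/(0.27 × 135 × 3.167) = 0.04409 kg/m³.
(x−vt)²/(4Dt) = (0.101)²/(4 × 0.0136 × 58.7) = 0.003195; exp(−0.003195) = 0.9968.
C = 0.04409 × 0.9968 = 0.0439 kg/m³.

0.0439 kg/m³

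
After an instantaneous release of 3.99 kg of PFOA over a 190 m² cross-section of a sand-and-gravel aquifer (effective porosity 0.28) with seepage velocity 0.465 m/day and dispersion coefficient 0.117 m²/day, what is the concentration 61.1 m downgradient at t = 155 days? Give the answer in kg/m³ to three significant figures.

0.000944 kg/m³

For an instantaneous plane source, C(x,t) = M/(n_e·A·√(4πDt)) · exp(−(x−vt)²/(4Dt)), with n_e·A the pore (flow) area.
Plume center vt = 0.465 × 155 = 72.075 m, so the well at 61.1 m is 10.975 m upgradient of the peak.
√(4πDt) = 15.10 m, giving peak height M/(n_e·A·√(4πDt)) = 3.99/(0.28 × 190 × 15.10) = 0.004967 kg/m³.
(x−vt)²/(4Dt) = (-10.975)²/(4 × 0.117 × 155) = 1.660; exp(−1.660) = 0.1901.
C = 0.004967 × 0.1901 = 0.000944 kg/m³.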